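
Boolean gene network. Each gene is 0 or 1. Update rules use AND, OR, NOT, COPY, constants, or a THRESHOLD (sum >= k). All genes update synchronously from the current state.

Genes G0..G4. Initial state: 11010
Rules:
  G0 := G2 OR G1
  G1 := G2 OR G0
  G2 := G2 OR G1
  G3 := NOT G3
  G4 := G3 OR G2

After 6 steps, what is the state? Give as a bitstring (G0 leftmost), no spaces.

Step 1: G0=G2|G1=0|1=1 G1=G2|G0=0|1=1 G2=G2|G1=0|1=1 G3=NOT G3=NOT 1=0 G4=G3|G2=1|0=1 -> 11101
Step 2: G0=G2|G1=1|1=1 G1=G2|G0=1|1=1 G2=G2|G1=1|1=1 G3=NOT G3=NOT 0=1 G4=G3|G2=0|1=1 -> 11111
Step 3: G0=G2|G1=1|1=1 G1=G2|G0=1|1=1 G2=G2|G1=1|1=1 G3=NOT G3=NOT 1=0 G4=G3|G2=1|1=1 -> 11101
Step 4: G0=G2|G1=1|1=1 G1=G2|G0=1|1=1 G2=G2|G1=1|1=1 G3=NOT G3=NOT 0=1 G4=G3|G2=0|1=1 -> 11111
Step 5: G0=G2|G1=1|1=1 G1=G2|G0=1|1=1 G2=G2|G1=1|1=1 G3=NOT G3=NOT 1=0 G4=G3|G2=1|1=1 -> 11101
Step 6: G0=G2|G1=1|1=1 G1=G2|G0=1|1=1 G2=G2|G1=1|1=1 G3=NOT G3=NOT 0=1 G4=G3|G2=0|1=1 -> 11111

11111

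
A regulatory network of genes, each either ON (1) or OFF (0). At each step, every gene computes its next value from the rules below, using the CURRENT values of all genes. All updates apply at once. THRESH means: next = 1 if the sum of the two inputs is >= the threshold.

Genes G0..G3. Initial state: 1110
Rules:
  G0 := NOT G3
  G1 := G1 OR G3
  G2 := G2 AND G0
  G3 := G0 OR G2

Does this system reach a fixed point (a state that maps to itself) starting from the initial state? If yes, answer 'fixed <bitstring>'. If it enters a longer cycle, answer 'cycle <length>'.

Answer: cycle 4

Derivation:
Step 0: 1110
Step 1: G0=NOT G3=NOT 0=1 G1=G1|G3=1|0=1 G2=G2&G0=1&1=1 G3=G0|G2=1|1=1 -> 1111
Step 2: G0=NOT G3=NOT 1=0 G1=G1|G3=1|1=1 G2=G2&G0=1&1=1 G3=G0|G2=1|1=1 -> 0111
Step 3: G0=NOT G3=NOT 1=0 G1=G1|G3=1|1=1 G2=G2&G0=1&0=0 G3=G0|G2=0|1=1 -> 0101
Step 4: G0=NOT G3=NOT 1=0 G1=G1|G3=1|1=1 G2=G2&G0=0&0=0 G3=G0|G2=0|0=0 -> 0100
Step 5: G0=NOT G3=NOT 0=1 G1=G1|G3=1|0=1 G2=G2&G0=0&0=0 G3=G0|G2=0|0=0 -> 1100
Step 6: G0=NOT G3=NOT 0=1 G1=G1|G3=1|0=1 G2=G2&G0=0&1=0 G3=G0|G2=1|0=1 -> 1101
Step 7: G0=NOT G3=NOT 1=0 G1=G1|G3=1|1=1 G2=G2&G0=0&1=0 G3=G0|G2=1|0=1 -> 0101
Cycle of length 4 starting at step 3 -> no fixed point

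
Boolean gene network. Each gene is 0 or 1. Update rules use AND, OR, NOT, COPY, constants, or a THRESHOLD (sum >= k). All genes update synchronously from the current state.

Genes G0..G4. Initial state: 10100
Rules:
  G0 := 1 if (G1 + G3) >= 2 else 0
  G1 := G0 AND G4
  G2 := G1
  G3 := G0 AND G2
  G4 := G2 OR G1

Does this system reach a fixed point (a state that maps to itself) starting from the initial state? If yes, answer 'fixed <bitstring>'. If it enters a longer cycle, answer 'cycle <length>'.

Answer: fixed 00000

Derivation:
Step 0: 10100
Step 1: G0=(0+0>=2)=0 G1=G0&G4=1&0=0 G2=G1=0 G3=G0&G2=1&1=1 G4=G2|G1=1|0=1 -> 00011
Step 2: G0=(0+1>=2)=0 G1=G0&G4=0&1=0 G2=G1=0 G3=G0&G2=0&0=0 G4=G2|G1=0|0=0 -> 00000
Step 3: G0=(0+0>=2)=0 G1=G0&G4=0&0=0 G2=G1=0 G3=G0&G2=0&0=0 G4=G2|G1=0|0=0 -> 00000
Fixed point reached at step 2: 00000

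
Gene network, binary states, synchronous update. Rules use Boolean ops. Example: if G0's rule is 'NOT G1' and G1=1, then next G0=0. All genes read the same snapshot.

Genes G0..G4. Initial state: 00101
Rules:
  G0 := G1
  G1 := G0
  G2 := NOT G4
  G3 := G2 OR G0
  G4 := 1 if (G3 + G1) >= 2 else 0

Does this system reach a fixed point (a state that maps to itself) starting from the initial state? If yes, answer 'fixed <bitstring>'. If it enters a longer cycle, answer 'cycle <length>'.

Step 0: 00101
Step 1: G0=G1=0 G1=G0=0 G2=NOT G4=NOT 1=0 G3=G2|G0=1|0=1 G4=(0+0>=2)=0 -> 00010
Step 2: G0=G1=0 G1=G0=0 G2=NOT G4=NOT 0=1 G3=G2|G0=0|0=0 G4=(1+0>=2)=0 -> 00100
Step 3: G0=G1=0 G1=G0=0 G2=NOT G4=NOT 0=1 G3=G2|G0=1|0=1 G4=(0+0>=2)=0 -> 00110
Step 4: G0=G1=0 G1=G0=0 G2=NOT G4=NOT 0=1 G3=G2|G0=1|0=1 G4=(1+0>=2)=0 -> 00110
Fixed point reached at step 3: 00110

Answer: fixed 00110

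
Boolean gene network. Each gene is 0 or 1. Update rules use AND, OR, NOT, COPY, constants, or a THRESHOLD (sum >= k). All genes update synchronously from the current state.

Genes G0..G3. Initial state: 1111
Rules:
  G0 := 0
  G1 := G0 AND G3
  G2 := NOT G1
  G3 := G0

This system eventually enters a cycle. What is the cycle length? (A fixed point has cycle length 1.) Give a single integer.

Answer: 1

Derivation:
Step 0: 1111
Step 1: G0=0(const) G1=G0&G3=1&1=1 G2=NOT G1=NOT 1=0 G3=G0=1 -> 0101
Step 2: G0=0(const) G1=G0&G3=0&1=0 G2=NOT G1=NOT 1=0 G3=G0=0 -> 0000
Step 3: G0=0(const) G1=G0&G3=0&0=0 G2=NOT G1=NOT 0=1 G3=G0=0 -> 0010
Step 4: G0=0(const) G1=G0&G3=0&0=0 G2=NOT G1=NOT 0=1 G3=G0=0 -> 0010
State from step 4 equals state from step 3 -> cycle length 1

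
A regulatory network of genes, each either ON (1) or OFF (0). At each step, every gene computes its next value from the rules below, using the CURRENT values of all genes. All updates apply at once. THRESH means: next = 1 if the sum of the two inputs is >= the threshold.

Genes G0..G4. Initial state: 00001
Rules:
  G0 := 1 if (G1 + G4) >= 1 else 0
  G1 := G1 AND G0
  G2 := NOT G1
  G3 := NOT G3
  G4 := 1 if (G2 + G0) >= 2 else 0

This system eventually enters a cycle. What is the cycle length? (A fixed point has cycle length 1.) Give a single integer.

Answer: 2

Derivation:
Step 0: 00001
Step 1: G0=(0+1>=1)=1 G1=G1&G0=0&0=0 G2=NOT G1=NOT 0=1 G3=NOT G3=NOT 0=1 G4=(0+0>=2)=0 -> 10110
Step 2: G0=(0+0>=1)=0 G1=G1&G0=0&1=0 G2=NOT G1=NOT 0=1 G3=NOT G3=NOT 1=0 G4=(1+1>=2)=1 -> 00101
Step 3: G0=(0+1>=1)=1 G1=G1&G0=0&0=0 G2=NOT G1=NOT 0=1 G3=NOT G3=NOT 0=1 G4=(1+0>=2)=0 -> 10110
State from step 3 equals state from step 1 -> cycle length 2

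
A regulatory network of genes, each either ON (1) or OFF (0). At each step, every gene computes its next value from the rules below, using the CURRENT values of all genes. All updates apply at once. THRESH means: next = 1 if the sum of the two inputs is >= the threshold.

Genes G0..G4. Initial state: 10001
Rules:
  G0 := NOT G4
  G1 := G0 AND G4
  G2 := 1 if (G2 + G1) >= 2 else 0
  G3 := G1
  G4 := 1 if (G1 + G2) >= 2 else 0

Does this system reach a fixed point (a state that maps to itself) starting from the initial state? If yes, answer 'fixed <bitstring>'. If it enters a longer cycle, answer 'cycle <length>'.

Step 0: 10001
Step 1: G0=NOT G4=NOT 1=0 G1=G0&G4=1&1=1 G2=(0+0>=2)=0 G3=G1=0 G4=(0+0>=2)=0 -> 01000
Step 2: G0=NOT G4=NOT 0=1 G1=G0&G4=0&0=0 G2=(0+1>=2)=0 G3=G1=1 G4=(1+0>=2)=0 -> 10010
Step 3: G0=NOT G4=NOT 0=1 G1=G0&G4=1&0=0 G2=(0+0>=2)=0 G3=G1=0 G4=(0+0>=2)=0 -> 10000
Step 4: G0=NOT G4=NOT 0=1 G1=G0&G4=1&0=0 G2=(0+0>=2)=0 G3=G1=0 G4=(0+0>=2)=0 -> 10000
Fixed point reached at step 3: 10000

Answer: fixed 10000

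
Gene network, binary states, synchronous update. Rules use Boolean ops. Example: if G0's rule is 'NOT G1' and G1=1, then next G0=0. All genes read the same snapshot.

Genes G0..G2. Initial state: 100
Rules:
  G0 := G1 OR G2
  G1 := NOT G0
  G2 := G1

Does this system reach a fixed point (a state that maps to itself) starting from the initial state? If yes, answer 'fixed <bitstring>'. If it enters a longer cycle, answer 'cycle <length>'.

Step 0: 100
Step 1: G0=G1|G2=0|0=0 G1=NOT G0=NOT 1=0 G2=G1=0 -> 000
Step 2: G0=G1|G2=0|0=0 G1=NOT G0=NOT 0=1 G2=G1=0 -> 010
Step 3: G0=G1|G2=1|0=1 G1=NOT G0=NOT 0=1 G2=G1=1 -> 111
Step 4: G0=G1|G2=1|1=1 G1=NOT G0=NOT 1=0 G2=G1=1 -> 101
Step 5: G0=G1|G2=0|1=1 G1=NOT G0=NOT 1=0 G2=G1=0 -> 100
Cycle of length 5 starting at step 0 -> no fixed point

Answer: cycle 5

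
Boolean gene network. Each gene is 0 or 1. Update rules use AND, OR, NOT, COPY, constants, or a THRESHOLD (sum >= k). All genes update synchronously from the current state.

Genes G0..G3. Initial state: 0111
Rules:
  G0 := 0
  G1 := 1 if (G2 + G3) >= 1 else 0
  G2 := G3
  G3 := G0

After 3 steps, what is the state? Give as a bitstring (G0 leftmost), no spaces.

Step 1: G0=0(const) G1=(1+1>=1)=1 G2=G3=1 G3=G0=0 -> 0110
Step 2: G0=0(const) G1=(1+0>=1)=1 G2=G3=0 G3=G0=0 -> 0100
Step 3: G0=0(const) G1=(0+0>=1)=0 G2=G3=0 G3=G0=0 -> 0000

0000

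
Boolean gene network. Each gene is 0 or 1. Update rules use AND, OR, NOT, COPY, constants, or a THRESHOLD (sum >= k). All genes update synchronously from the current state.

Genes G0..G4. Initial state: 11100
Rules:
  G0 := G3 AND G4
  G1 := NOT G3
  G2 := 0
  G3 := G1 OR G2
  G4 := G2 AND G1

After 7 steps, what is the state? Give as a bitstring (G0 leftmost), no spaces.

Step 1: G0=G3&G4=0&0=0 G1=NOT G3=NOT 0=1 G2=0(const) G3=G1|G2=1|1=1 G4=G2&G1=1&1=1 -> 01011
Step 2: G0=G3&G4=1&1=1 G1=NOT G3=NOT 1=0 G2=0(const) G3=G1|G2=1|0=1 G4=G2&G1=0&1=0 -> 10010
Step 3: G0=G3&G4=1&0=0 G1=NOT G3=NOT 1=0 G2=0(const) G3=G1|G2=0|0=0 G4=G2&G1=0&0=0 -> 00000
Step 4: G0=G3&G4=0&0=0 G1=NOT G3=NOT 0=1 G2=0(const) G3=G1|G2=0|0=0 G4=G2&G1=0&0=0 -> 01000
Step 5: G0=G3&G4=0&0=0 G1=NOT G3=NOT 0=1 G2=0(const) G3=G1|G2=1|0=1 G4=G2&G1=0&1=0 -> 01010
Step 6: G0=G3&G4=1&0=0 G1=NOT G3=NOT 1=0 G2=0(const) G3=G1|G2=1|0=1 G4=G2&G1=0&1=0 -> 00010
Step 7: G0=G3&G4=1&0=0 G1=NOT G3=NOT 1=0 G2=0(const) G3=G1|G2=0|0=0 G4=G2&G1=0&0=0 -> 00000

00000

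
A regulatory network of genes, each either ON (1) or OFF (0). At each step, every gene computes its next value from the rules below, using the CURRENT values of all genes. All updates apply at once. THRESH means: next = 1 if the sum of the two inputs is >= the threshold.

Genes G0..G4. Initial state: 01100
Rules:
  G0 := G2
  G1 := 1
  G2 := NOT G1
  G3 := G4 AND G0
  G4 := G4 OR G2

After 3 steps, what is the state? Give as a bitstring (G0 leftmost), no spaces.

Step 1: G0=G2=1 G1=1(const) G2=NOT G1=NOT 1=0 G3=G4&G0=0&0=0 G4=G4|G2=0|1=1 -> 11001
Step 2: G0=G2=0 G1=1(const) G2=NOT G1=NOT 1=0 G3=G4&G0=1&1=1 G4=G4|G2=1|0=1 -> 01011
Step 3: G0=G2=0 G1=1(const) G2=NOT G1=NOT 1=0 G3=G4&G0=1&0=0 G4=G4|G2=1|0=1 -> 01001

01001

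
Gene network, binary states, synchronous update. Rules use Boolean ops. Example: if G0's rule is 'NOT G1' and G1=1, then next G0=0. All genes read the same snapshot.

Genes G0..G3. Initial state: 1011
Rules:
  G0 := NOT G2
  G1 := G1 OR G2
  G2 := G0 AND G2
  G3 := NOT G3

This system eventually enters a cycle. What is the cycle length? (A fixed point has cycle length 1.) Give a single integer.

Answer: 2

Derivation:
Step 0: 1011
Step 1: G0=NOT G2=NOT 1=0 G1=G1|G2=0|1=1 G2=G0&G2=1&1=1 G3=NOT G3=NOT 1=0 -> 0110
Step 2: G0=NOT G2=NOT 1=0 G1=G1|G2=1|1=1 G2=G0&G2=0&1=0 G3=NOT G3=NOT 0=1 -> 0101
Step 3: G0=NOT G2=NOT 0=1 G1=G1|G2=1|0=1 G2=G0&G2=0&0=0 G3=NOT G3=NOT 1=0 -> 1100
Step 4: G0=NOT G2=NOT 0=1 G1=G1|G2=1|0=1 G2=G0&G2=1&0=0 G3=NOT G3=NOT 0=1 -> 1101
Step 5: G0=NOT G2=NOT 0=1 G1=G1|G2=1|0=1 G2=G0&G2=1&0=0 G3=NOT G3=NOT 1=0 -> 1100
State from step 5 equals state from step 3 -> cycle length 2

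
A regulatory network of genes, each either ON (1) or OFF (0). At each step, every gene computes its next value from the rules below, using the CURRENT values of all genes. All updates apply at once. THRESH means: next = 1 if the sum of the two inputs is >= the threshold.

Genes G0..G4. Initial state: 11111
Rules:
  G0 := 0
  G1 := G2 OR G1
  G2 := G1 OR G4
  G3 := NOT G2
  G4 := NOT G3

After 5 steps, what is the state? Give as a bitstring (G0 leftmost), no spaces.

Step 1: G0=0(const) G1=G2|G1=1|1=1 G2=G1|G4=1|1=1 G3=NOT G2=NOT 1=0 G4=NOT G3=NOT 1=0 -> 01100
Step 2: G0=0(const) G1=G2|G1=1|1=1 G2=G1|G4=1|0=1 G3=NOT G2=NOT 1=0 G4=NOT G3=NOT 0=1 -> 01101
Step 3: G0=0(const) G1=G2|G1=1|1=1 G2=G1|G4=1|1=1 G3=NOT G2=NOT 1=0 G4=NOT G3=NOT 0=1 -> 01101
Step 4: G0=0(const) G1=G2|G1=1|1=1 G2=G1|G4=1|1=1 G3=NOT G2=NOT 1=0 G4=NOT G3=NOT 0=1 -> 01101
Step 5: G0=0(const) G1=G2|G1=1|1=1 G2=G1|G4=1|1=1 G3=NOT G2=NOT 1=0 G4=NOT G3=NOT 0=1 -> 01101

01101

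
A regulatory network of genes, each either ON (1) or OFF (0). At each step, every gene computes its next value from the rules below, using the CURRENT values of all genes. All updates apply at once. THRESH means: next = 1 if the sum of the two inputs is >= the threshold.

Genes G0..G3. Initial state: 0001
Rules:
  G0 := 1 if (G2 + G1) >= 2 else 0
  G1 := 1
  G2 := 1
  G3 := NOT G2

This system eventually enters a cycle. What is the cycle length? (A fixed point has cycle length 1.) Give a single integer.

Answer: 1

Derivation:
Step 0: 0001
Step 1: G0=(0+0>=2)=0 G1=1(const) G2=1(const) G3=NOT G2=NOT 0=1 -> 0111
Step 2: G0=(1+1>=2)=1 G1=1(const) G2=1(const) G3=NOT G2=NOT 1=0 -> 1110
Step 3: G0=(1+1>=2)=1 G1=1(const) G2=1(const) G3=NOT G2=NOT 1=0 -> 1110
State from step 3 equals state from step 2 -> cycle length 1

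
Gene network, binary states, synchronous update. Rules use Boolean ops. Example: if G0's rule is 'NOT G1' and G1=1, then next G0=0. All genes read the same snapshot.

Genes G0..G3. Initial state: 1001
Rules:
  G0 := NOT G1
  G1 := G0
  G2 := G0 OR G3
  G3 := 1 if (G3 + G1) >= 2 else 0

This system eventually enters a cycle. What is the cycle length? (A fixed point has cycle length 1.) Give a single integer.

Answer: 4

Derivation:
Step 0: 1001
Step 1: G0=NOT G1=NOT 0=1 G1=G0=1 G2=G0|G3=1|1=1 G3=(1+0>=2)=0 -> 1110
Step 2: G0=NOT G1=NOT 1=0 G1=G0=1 G2=G0|G3=1|0=1 G3=(0+1>=2)=0 -> 0110
Step 3: G0=NOT G1=NOT 1=0 G1=G0=0 G2=G0|G3=0|0=0 G3=(0+1>=2)=0 -> 0000
Step 4: G0=NOT G1=NOT 0=1 G1=G0=0 G2=G0|G3=0|0=0 G3=(0+0>=2)=0 -> 1000
Step 5: G0=NOT G1=NOT 0=1 G1=G0=1 G2=G0|G3=1|0=1 G3=(0+0>=2)=0 -> 1110
State from step 5 equals state from step 1 -> cycle length 4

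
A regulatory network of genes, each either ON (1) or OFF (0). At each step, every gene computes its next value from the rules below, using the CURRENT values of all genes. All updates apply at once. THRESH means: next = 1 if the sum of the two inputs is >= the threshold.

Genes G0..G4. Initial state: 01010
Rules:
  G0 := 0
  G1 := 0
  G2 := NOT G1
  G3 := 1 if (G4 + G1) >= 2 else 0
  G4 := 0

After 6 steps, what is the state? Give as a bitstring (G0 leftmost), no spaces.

Step 1: G0=0(const) G1=0(const) G2=NOT G1=NOT 1=0 G3=(0+1>=2)=0 G4=0(const) -> 00000
Step 2: G0=0(const) G1=0(const) G2=NOT G1=NOT 0=1 G3=(0+0>=2)=0 G4=0(const) -> 00100
Step 3: G0=0(const) G1=0(const) G2=NOT G1=NOT 0=1 G3=(0+0>=2)=0 G4=0(const) -> 00100
Step 4: G0=0(const) G1=0(const) G2=NOT G1=NOT 0=1 G3=(0+0>=2)=0 G4=0(const) -> 00100
Step 5: G0=0(const) G1=0(const) G2=NOT G1=NOT 0=1 G3=(0+0>=2)=0 G4=0(const) -> 00100
Step 6: G0=0(const) G1=0(const) G2=NOT G1=NOT 0=1 G3=(0+0>=2)=0 G4=0(const) -> 00100

00100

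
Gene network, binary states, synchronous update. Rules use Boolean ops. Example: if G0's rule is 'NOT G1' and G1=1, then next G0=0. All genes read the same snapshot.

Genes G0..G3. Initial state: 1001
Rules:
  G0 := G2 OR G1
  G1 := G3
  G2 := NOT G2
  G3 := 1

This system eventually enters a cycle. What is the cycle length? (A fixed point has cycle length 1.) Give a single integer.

Step 0: 1001
Step 1: G0=G2|G1=0|0=0 G1=G3=1 G2=NOT G2=NOT 0=1 G3=1(const) -> 0111
Step 2: G0=G2|G1=1|1=1 G1=G3=1 G2=NOT G2=NOT 1=0 G3=1(const) -> 1101
Step 3: G0=G2|G1=0|1=1 G1=G3=1 G2=NOT G2=NOT 0=1 G3=1(const) -> 1111
Step 4: G0=G2|G1=1|1=1 G1=G3=1 G2=NOT G2=NOT 1=0 G3=1(const) -> 1101
State from step 4 equals state from step 2 -> cycle length 2

Answer: 2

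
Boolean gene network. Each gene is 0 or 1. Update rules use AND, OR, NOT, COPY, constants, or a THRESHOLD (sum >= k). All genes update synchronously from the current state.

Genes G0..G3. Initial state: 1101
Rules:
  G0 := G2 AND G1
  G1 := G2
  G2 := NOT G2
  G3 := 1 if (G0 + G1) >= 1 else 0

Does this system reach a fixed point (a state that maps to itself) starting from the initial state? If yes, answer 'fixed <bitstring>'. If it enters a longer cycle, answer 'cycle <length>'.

Answer: cycle 2

Derivation:
Step 0: 1101
Step 1: G0=G2&G1=0&1=0 G1=G2=0 G2=NOT G2=NOT 0=1 G3=(1+1>=1)=1 -> 0011
Step 2: G0=G2&G1=1&0=0 G1=G2=1 G2=NOT G2=NOT 1=0 G3=(0+0>=1)=0 -> 0100
Step 3: G0=G2&G1=0&1=0 G1=G2=0 G2=NOT G2=NOT 0=1 G3=(0+1>=1)=1 -> 0011
Cycle of length 2 starting at step 1 -> no fixed point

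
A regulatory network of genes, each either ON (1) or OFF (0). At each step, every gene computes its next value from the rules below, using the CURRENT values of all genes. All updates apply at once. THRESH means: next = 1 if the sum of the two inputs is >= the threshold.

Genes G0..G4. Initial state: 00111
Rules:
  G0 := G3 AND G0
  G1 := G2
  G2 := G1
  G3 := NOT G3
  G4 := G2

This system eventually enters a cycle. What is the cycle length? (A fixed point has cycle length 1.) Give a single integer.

Step 0: 00111
Step 1: G0=G3&G0=1&0=0 G1=G2=1 G2=G1=0 G3=NOT G3=NOT 1=0 G4=G2=1 -> 01001
Step 2: G0=G3&G0=0&0=0 G1=G2=0 G2=G1=1 G3=NOT G3=NOT 0=1 G4=G2=0 -> 00110
Step 3: G0=G3&G0=1&0=0 G1=G2=1 G2=G1=0 G3=NOT G3=NOT 1=0 G4=G2=1 -> 01001
State from step 3 equals state from step 1 -> cycle length 2

Answer: 2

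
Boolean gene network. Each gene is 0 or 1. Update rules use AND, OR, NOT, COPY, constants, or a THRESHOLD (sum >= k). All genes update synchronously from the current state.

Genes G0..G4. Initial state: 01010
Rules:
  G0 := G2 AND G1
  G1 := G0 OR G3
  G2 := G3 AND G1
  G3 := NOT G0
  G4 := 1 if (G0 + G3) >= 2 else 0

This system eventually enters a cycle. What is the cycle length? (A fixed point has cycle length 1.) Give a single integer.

Answer: 7

Derivation:
Step 0: 01010
Step 1: G0=G2&G1=0&1=0 G1=G0|G3=0|1=1 G2=G3&G1=1&1=1 G3=NOT G0=NOT 0=1 G4=(0+1>=2)=0 -> 01110
Step 2: G0=G2&G1=1&1=1 G1=G0|G3=0|1=1 G2=G3&G1=1&1=1 G3=NOT G0=NOT 0=1 G4=(0+1>=2)=0 -> 11110
Step 3: G0=G2&G1=1&1=1 G1=G0|G3=1|1=1 G2=G3&G1=1&1=1 G3=NOT G0=NOT 1=0 G4=(1+1>=2)=1 -> 11101
Step 4: G0=G2&G1=1&1=1 G1=G0|G3=1|0=1 G2=G3&G1=0&1=0 G3=NOT G0=NOT 1=0 G4=(1+0>=2)=0 -> 11000
Step 5: G0=G2&G1=0&1=0 G1=G0|G3=1|0=1 G2=G3&G1=0&1=0 G3=NOT G0=NOT 1=0 G4=(1+0>=2)=0 -> 01000
Step 6: G0=G2&G1=0&1=0 G1=G0|G3=0|0=0 G2=G3&G1=0&1=0 G3=NOT G0=NOT 0=1 G4=(0+0>=2)=0 -> 00010
Step 7: G0=G2&G1=0&0=0 G1=G0|G3=0|1=1 G2=G3&G1=1&0=0 G3=NOT G0=NOT 0=1 G4=(0+1>=2)=0 -> 01010
State from step 7 equals state from step 0 -> cycle length 7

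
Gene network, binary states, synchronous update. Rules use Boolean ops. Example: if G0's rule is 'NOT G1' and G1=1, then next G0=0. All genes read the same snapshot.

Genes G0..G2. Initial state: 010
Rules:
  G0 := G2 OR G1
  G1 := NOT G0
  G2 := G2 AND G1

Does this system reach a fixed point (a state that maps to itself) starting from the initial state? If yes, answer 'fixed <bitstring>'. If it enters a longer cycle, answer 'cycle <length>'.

Step 0: 010
Step 1: G0=G2|G1=0|1=1 G1=NOT G0=NOT 0=1 G2=G2&G1=0&1=0 -> 110
Step 2: G0=G2|G1=0|1=1 G1=NOT G0=NOT 1=0 G2=G2&G1=0&1=0 -> 100
Step 3: G0=G2|G1=0|0=0 G1=NOT G0=NOT 1=0 G2=G2&G1=0&0=0 -> 000
Step 4: G0=G2|G1=0|0=0 G1=NOT G0=NOT 0=1 G2=G2&G1=0&0=0 -> 010
Cycle of length 4 starting at step 0 -> no fixed point

Answer: cycle 4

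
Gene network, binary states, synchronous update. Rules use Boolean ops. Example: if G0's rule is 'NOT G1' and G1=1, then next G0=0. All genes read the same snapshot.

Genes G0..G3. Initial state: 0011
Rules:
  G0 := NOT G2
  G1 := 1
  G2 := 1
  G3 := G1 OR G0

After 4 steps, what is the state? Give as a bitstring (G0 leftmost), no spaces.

Step 1: G0=NOT G2=NOT 1=0 G1=1(const) G2=1(const) G3=G1|G0=0|0=0 -> 0110
Step 2: G0=NOT G2=NOT 1=0 G1=1(const) G2=1(const) G3=G1|G0=1|0=1 -> 0111
Step 3: G0=NOT G2=NOT 1=0 G1=1(const) G2=1(const) G3=G1|G0=1|0=1 -> 0111
Step 4: G0=NOT G2=NOT 1=0 G1=1(const) G2=1(const) G3=G1|G0=1|0=1 -> 0111

0111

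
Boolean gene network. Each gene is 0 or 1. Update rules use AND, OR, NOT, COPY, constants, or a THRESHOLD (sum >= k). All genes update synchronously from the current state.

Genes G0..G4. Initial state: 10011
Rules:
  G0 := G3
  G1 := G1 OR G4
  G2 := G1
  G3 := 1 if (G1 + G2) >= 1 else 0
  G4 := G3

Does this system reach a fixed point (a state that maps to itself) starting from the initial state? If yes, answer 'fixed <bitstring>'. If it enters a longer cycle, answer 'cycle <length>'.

Step 0: 10011
Step 1: G0=G3=1 G1=G1|G4=0|1=1 G2=G1=0 G3=(0+0>=1)=0 G4=G3=1 -> 11001
Step 2: G0=G3=0 G1=G1|G4=1|1=1 G2=G1=1 G3=(1+0>=1)=1 G4=G3=0 -> 01110
Step 3: G0=G3=1 G1=G1|G4=1|0=1 G2=G1=1 G3=(1+1>=1)=1 G4=G3=1 -> 11111
Step 4: G0=G3=1 G1=G1|G4=1|1=1 G2=G1=1 G3=(1+1>=1)=1 G4=G3=1 -> 11111
Fixed point reached at step 3: 11111

Answer: fixed 11111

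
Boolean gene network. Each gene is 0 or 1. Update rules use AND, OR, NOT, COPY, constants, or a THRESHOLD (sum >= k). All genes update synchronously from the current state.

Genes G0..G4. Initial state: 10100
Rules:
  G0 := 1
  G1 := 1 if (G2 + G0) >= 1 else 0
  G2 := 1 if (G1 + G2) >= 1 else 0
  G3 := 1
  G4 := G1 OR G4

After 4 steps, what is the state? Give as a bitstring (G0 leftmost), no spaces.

Step 1: G0=1(const) G1=(1+1>=1)=1 G2=(0+1>=1)=1 G3=1(const) G4=G1|G4=0|0=0 -> 11110
Step 2: G0=1(const) G1=(1+1>=1)=1 G2=(1+1>=1)=1 G3=1(const) G4=G1|G4=1|0=1 -> 11111
Step 3: G0=1(const) G1=(1+1>=1)=1 G2=(1+1>=1)=1 G3=1(const) G4=G1|G4=1|1=1 -> 11111
Step 4: G0=1(const) G1=(1+1>=1)=1 G2=(1+1>=1)=1 G3=1(const) G4=G1|G4=1|1=1 -> 11111

11111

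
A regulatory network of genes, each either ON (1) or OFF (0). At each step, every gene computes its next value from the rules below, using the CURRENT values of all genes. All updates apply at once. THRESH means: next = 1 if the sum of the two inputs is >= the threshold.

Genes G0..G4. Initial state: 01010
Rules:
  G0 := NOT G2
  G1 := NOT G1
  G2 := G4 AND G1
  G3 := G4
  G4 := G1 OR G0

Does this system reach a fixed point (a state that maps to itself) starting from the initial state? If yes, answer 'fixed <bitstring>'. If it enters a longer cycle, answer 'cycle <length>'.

Step 0: 01010
Step 1: G0=NOT G2=NOT 0=1 G1=NOT G1=NOT 1=0 G2=G4&G1=0&1=0 G3=G4=0 G4=G1|G0=1|0=1 -> 10001
Step 2: G0=NOT G2=NOT 0=1 G1=NOT G1=NOT 0=1 G2=G4&G1=1&0=0 G3=G4=1 G4=G1|G0=0|1=1 -> 11011
Step 3: G0=NOT G2=NOT 0=1 G1=NOT G1=NOT 1=0 G2=G4&G1=1&1=1 G3=G4=1 G4=G1|G0=1|1=1 -> 10111
Step 4: G0=NOT G2=NOT 1=0 G1=NOT G1=NOT 0=1 G2=G4&G1=1&0=0 G3=G4=1 G4=G1|G0=0|1=1 -> 01011
Step 5: G0=NOT G2=NOT 0=1 G1=NOT G1=NOT 1=0 G2=G4&G1=1&1=1 G3=G4=1 G4=G1|G0=1|0=1 -> 10111
Cycle of length 2 starting at step 3 -> no fixed point

Answer: cycle 2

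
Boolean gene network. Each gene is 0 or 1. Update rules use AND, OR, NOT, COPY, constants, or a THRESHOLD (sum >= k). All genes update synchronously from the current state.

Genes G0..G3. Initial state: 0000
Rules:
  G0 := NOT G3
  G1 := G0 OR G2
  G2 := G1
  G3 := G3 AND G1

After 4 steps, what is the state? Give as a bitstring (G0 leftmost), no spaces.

Step 1: G0=NOT G3=NOT 0=1 G1=G0|G2=0|0=0 G2=G1=0 G3=G3&G1=0&0=0 -> 1000
Step 2: G0=NOT G3=NOT 0=1 G1=G0|G2=1|0=1 G2=G1=0 G3=G3&G1=0&0=0 -> 1100
Step 3: G0=NOT G3=NOT 0=1 G1=G0|G2=1|0=1 G2=G1=1 G3=G3&G1=0&1=0 -> 1110
Step 4: G0=NOT G3=NOT 0=1 G1=G0|G2=1|1=1 G2=G1=1 G3=G3&G1=0&1=0 -> 1110

1110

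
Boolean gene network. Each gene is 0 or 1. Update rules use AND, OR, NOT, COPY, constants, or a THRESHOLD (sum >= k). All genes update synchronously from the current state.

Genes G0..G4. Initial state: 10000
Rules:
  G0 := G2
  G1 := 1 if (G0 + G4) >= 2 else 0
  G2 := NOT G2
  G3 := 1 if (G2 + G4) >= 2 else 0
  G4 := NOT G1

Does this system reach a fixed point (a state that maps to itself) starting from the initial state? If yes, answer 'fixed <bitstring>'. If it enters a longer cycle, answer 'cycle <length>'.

Answer: cycle 4

Derivation:
Step 0: 10000
Step 1: G0=G2=0 G1=(1+0>=2)=0 G2=NOT G2=NOT 0=1 G3=(0+0>=2)=0 G4=NOT G1=NOT 0=1 -> 00101
Step 2: G0=G2=1 G1=(0+1>=2)=0 G2=NOT G2=NOT 1=0 G3=(1+1>=2)=1 G4=NOT G1=NOT 0=1 -> 10011
Step 3: G0=G2=0 G1=(1+1>=2)=1 G2=NOT G2=NOT 0=1 G3=(0+1>=2)=0 G4=NOT G1=NOT 0=1 -> 01101
Step 4: G0=G2=1 G1=(0+1>=2)=0 G2=NOT G2=NOT 1=0 G3=(1+1>=2)=1 G4=NOT G1=NOT 1=0 -> 10010
Step 5: G0=G2=0 G1=(1+0>=2)=0 G2=NOT G2=NOT 0=1 G3=(0+0>=2)=0 G4=NOT G1=NOT 0=1 -> 00101
Cycle of length 4 starting at step 1 -> no fixed point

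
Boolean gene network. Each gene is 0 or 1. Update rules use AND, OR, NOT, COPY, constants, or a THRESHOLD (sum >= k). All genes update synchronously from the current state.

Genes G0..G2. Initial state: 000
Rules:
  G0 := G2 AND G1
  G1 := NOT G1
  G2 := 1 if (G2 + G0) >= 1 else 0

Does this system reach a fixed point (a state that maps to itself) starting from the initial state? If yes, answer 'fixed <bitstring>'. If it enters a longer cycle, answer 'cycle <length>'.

Answer: cycle 2

Derivation:
Step 0: 000
Step 1: G0=G2&G1=0&0=0 G1=NOT G1=NOT 0=1 G2=(0+0>=1)=0 -> 010
Step 2: G0=G2&G1=0&1=0 G1=NOT G1=NOT 1=0 G2=(0+0>=1)=0 -> 000
Cycle of length 2 starting at step 0 -> no fixed point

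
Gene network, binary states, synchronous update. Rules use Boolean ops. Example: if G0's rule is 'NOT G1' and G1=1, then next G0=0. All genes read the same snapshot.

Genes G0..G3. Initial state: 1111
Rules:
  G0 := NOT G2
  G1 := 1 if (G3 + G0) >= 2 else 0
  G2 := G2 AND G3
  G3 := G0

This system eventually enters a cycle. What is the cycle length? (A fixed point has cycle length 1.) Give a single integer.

Step 0: 1111
Step 1: G0=NOT G2=NOT 1=0 G1=(1+1>=2)=1 G2=G2&G3=1&1=1 G3=G0=1 -> 0111
Step 2: G0=NOT G2=NOT 1=0 G1=(1+0>=2)=0 G2=G2&G3=1&1=1 G3=G0=0 -> 0010
Step 3: G0=NOT G2=NOT 1=0 G1=(0+0>=2)=0 G2=G2&G3=1&0=0 G3=G0=0 -> 0000
Step 4: G0=NOT G2=NOT 0=1 G1=(0+0>=2)=0 G2=G2&G3=0&0=0 G3=G0=0 -> 1000
Step 5: G0=NOT G2=NOT 0=1 G1=(0+1>=2)=0 G2=G2&G3=0&0=0 G3=G0=1 -> 1001
Step 6: G0=NOT G2=NOT 0=1 G1=(1+1>=2)=1 G2=G2&G3=0&1=0 G3=G0=1 -> 1101
Step 7: G0=NOT G2=NOT 0=1 G1=(1+1>=2)=1 G2=G2&G3=0&1=0 G3=G0=1 -> 1101
State from step 7 equals state from step 6 -> cycle length 1

Answer: 1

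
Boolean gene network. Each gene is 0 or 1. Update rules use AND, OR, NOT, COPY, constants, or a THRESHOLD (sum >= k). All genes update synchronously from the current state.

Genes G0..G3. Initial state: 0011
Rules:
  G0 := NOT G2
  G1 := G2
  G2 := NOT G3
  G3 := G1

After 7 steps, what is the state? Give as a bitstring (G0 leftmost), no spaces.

Step 1: G0=NOT G2=NOT 1=0 G1=G2=1 G2=NOT G3=NOT 1=0 G3=G1=0 -> 0100
Step 2: G0=NOT G2=NOT 0=1 G1=G2=0 G2=NOT G3=NOT 0=1 G3=G1=1 -> 1011
Step 3: G0=NOT G2=NOT 1=0 G1=G2=1 G2=NOT G3=NOT 1=0 G3=G1=0 -> 0100
Step 4: G0=NOT G2=NOT 0=1 G1=G2=0 G2=NOT G3=NOT 0=1 G3=G1=1 -> 1011
Step 5: G0=NOT G2=NOT 1=0 G1=G2=1 G2=NOT G3=NOT 1=0 G3=G1=0 -> 0100
Step 6: G0=NOT G2=NOT 0=1 G1=G2=0 G2=NOT G3=NOT 0=1 G3=G1=1 -> 1011
Step 7: G0=NOT G2=NOT 1=0 G1=G2=1 G2=NOT G3=NOT 1=0 G3=G1=0 -> 0100

0100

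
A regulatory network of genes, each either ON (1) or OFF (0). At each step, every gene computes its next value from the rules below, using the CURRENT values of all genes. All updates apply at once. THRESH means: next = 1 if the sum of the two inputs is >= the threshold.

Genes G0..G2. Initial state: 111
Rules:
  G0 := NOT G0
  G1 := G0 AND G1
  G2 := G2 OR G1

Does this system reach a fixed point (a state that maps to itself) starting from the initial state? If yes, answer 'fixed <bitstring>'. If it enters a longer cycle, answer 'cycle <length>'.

Answer: cycle 2

Derivation:
Step 0: 111
Step 1: G0=NOT G0=NOT 1=0 G1=G0&G1=1&1=1 G2=G2|G1=1|1=1 -> 011
Step 2: G0=NOT G0=NOT 0=1 G1=G0&G1=0&1=0 G2=G2|G1=1|1=1 -> 101
Step 3: G0=NOT G0=NOT 1=0 G1=G0&G1=1&0=0 G2=G2|G1=1|0=1 -> 001
Step 4: G0=NOT G0=NOT 0=1 G1=G0&G1=0&0=0 G2=G2|G1=1|0=1 -> 101
Cycle of length 2 starting at step 2 -> no fixed point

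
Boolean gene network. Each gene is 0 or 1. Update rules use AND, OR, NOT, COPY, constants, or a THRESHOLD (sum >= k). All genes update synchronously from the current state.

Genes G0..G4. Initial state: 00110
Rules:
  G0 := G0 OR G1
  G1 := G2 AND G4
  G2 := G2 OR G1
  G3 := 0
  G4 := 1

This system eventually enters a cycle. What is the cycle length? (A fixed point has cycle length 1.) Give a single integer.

Step 0: 00110
Step 1: G0=G0|G1=0|0=0 G1=G2&G4=1&0=0 G2=G2|G1=1|0=1 G3=0(const) G4=1(const) -> 00101
Step 2: G0=G0|G1=0|0=0 G1=G2&G4=1&1=1 G2=G2|G1=1|0=1 G3=0(const) G4=1(const) -> 01101
Step 3: G0=G0|G1=0|1=1 G1=G2&G4=1&1=1 G2=G2|G1=1|1=1 G3=0(const) G4=1(const) -> 11101
Step 4: G0=G0|G1=1|1=1 G1=G2&G4=1&1=1 G2=G2|G1=1|1=1 G3=0(const) G4=1(const) -> 11101
State from step 4 equals state from step 3 -> cycle length 1

Answer: 1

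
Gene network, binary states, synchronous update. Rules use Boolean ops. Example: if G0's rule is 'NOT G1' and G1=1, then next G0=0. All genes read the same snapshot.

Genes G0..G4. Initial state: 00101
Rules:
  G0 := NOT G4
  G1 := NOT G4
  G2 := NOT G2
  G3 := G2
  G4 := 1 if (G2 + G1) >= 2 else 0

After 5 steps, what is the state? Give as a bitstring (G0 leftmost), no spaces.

Step 1: G0=NOT G4=NOT 1=0 G1=NOT G4=NOT 1=0 G2=NOT G2=NOT 1=0 G3=G2=1 G4=(1+0>=2)=0 -> 00010
Step 2: G0=NOT G4=NOT 0=1 G1=NOT G4=NOT 0=1 G2=NOT G2=NOT 0=1 G3=G2=0 G4=(0+0>=2)=0 -> 11100
Step 3: G0=NOT G4=NOT 0=1 G1=NOT G4=NOT 0=1 G2=NOT G2=NOT 1=0 G3=G2=1 G4=(1+1>=2)=1 -> 11011
Step 4: G0=NOT G4=NOT 1=0 G1=NOT G4=NOT 1=0 G2=NOT G2=NOT 0=1 G3=G2=0 G4=(0+1>=2)=0 -> 00100
Step 5: G0=NOT G4=NOT 0=1 G1=NOT G4=NOT 0=1 G2=NOT G2=NOT 1=0 G3=G2=1 G4=(1+0>=2)=0 -> 11010

11010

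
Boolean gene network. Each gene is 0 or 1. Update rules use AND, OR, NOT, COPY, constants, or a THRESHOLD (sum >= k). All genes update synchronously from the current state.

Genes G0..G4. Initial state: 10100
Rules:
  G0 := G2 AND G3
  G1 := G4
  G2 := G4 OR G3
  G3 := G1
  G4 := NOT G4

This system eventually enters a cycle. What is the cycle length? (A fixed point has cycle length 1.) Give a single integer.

Answer: 2

Derivation:
Step 0: 10100
Step 1: G0=G2&G3=1&0=0 G1=G4=0 G2=G4|G3=0|0=0 G3=G1=0 G4=NOT G4=NOT 0=1 -> 00001
Step 2: G0=G2&G3=0&0=0 G1=G4=1 G2=G4|G3=1|0=1 G3=G1=0 G4=NOT G4=NOT 1=0 -> 01100
Step 3: G0=G2&G3=1&0=0 G1=G4=0 G2=G4|G3=0|0=0 G3=G1=1 G4=NOT G4=NOT 0=1 -> 00011
Step 4: G0=G2&G3=0&1=0 G1=G4=1 G2=G4|G3=1|1=1 G3=G1=0 G4=NOT G4=NOT 1=0 -> 01100
State from step 4 equals state from step 2 -> cycle length 2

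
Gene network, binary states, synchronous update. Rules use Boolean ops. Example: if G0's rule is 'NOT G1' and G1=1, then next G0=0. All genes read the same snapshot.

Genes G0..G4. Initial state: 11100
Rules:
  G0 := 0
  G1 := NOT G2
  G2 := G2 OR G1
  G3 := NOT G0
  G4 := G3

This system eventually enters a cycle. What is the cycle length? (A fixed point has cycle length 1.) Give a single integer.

Step 0: 11100
Step 1: G0=0(const) G1=NOT G2=NOT 1=0 G2=G2|G1=1|1=1 G3=NOT G0=NOT 1=0 G4=G3=0 -> 00100
Step 2: G0=0(const) G1=NOT G2=NOT 1=0 G2=G2|G1=1|0=1 G3=NOT G0=NOT 0=1 G4=G3=0 -> 00110
Step 3: G0=0(const) G1=NOT G2=NOT 1=0 G2=G2|G1=1|0=1 G3=NOT G0=NOT 0=1 G4=G3=1 -> 00111
Step 4: G0=0(const) G1=NOT G2=NOT 1=0 G2=G2|G1=1|0=1 G3=NOT G0=NOT 0=1 G4=G3=1 -> 00111
State from step 4 equals state from step 3 -> cycle length 1

Answer: 1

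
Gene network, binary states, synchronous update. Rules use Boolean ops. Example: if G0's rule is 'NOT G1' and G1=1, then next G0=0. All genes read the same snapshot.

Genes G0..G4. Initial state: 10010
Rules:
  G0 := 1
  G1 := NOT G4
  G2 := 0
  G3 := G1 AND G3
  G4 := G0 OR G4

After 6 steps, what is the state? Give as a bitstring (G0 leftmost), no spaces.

Step 1: G0=1(const) G1=NOT G4=NOT 0=1 G2=0(const) G3=G1&G3=0&1=0 G4=G0|G4=1|0=1 -> 11001
Step 2: G0=1(const) G1=NOT G4=NOT 1=0 G2=0(const) G3=G1&G3=1&0=0 G4=G0|G4=1|1=1 -> 10001
Step 3: G0=1(const) G1=NOT G4=NOT 1=0 G2=0(const) G3=G1&G3=0&0=0 G4=G0|G4=1|1=1 -> 10001
Step 4: G0=1(const) G1=NOT G4=NOT 1=0 G2=0(const) G3=G1&G3=0&0=0 G4=G0|G4=1|1=1 -> 10001
Step 5: G0=1(const) G1=NOT G4=NOT 1=0 G2=0(const) G3=G1&G3=0&0=0 G4=G0|G4=1|1=1 -> 10001
Step 6: G0=1(const) G1=NOT G4=NOT 1=0 G2=0(const) G3=G1&G3=0&0=0 G4=G0|G4=1|1=1 -> 10001

10001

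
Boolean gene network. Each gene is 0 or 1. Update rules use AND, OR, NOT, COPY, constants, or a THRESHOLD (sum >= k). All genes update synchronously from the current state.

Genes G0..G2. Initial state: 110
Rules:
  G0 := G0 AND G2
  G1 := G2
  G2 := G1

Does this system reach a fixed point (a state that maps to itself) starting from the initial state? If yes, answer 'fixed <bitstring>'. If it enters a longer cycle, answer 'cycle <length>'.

Answer: cycle 2

Derivation:
Step 0: 110
Step 1: G0=G0&G2=1&0=0 G1=G2=0 G2=G1=1 -> 001
Step 2: G0=G0&G2=0&1=0 G1=G2=1 G2=G1=0 -> 010
Step 3: G0=G0&G2=0&0=0 G1=G2=0 G2=G1=1 -> 001
Cycle of length 2 starting at step 1 -> no fixed point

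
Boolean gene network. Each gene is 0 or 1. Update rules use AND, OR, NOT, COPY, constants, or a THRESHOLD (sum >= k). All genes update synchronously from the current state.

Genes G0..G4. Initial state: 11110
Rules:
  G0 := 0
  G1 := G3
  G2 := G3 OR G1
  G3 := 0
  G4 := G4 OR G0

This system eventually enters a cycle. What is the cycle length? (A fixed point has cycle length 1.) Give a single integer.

Step 0: 11110
Step 1: G0=0(const) G1=G3=1 G2=G3|G1=1|1=1 G3=0(const) G4=G4|G0=0|1=1 -> 01101
Step 2: G0=0(const) G1=G3=0 G2=G3|G1=0|1=1 G3=0(const) G4=G4|G0=1|0=1 -> 00101
Step 3: G0=0(const) G1=G3=0 G2=G3|G1=0|0=0 G3=0(const) G4=G4|G0=1|0=1 -> 00001
Step 4: G0=0(const) G1=G3=0 G2=G3|G1=0|0=0 G3=0(const) G4=G4|G0=1|0=1 -> 00001
State from step 4 equals state from step 3 -> cycle length 1

Answer: 1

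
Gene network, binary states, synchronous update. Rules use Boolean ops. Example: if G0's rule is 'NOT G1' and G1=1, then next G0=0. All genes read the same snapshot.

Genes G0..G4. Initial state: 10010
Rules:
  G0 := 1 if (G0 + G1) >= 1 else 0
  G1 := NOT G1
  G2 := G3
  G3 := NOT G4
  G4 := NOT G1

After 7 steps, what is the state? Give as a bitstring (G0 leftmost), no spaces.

Step 1: G0=(1+0>=1)=1 G1=NOT G1=NOT 0=1 G2=G3=1 G3=NOT G4=NOT 0=1 G4=NOT G1=NOT 0=1 -> 11111
Step 2: G0=(1+1>=1)=1 G1=NOT G1=NOT 1=0 G2=G3=1 G3=NOT G4=NOT 1=0 G4=NOT G1=NOT 1=0 -> 10100
Step 3: G0=(1+0>=1)=1 G1=NOT G1=NOT 0=1 G2=G3=0 G3=NOT G4=NOT 0=1 G4=NOT G1=NOT 0=1 -> 11011
Step 4: G0=(1+1>=1)=1 G1=NOT G1=NOT 1=0 G2=G3=1 G3=NOT G4=NOT 1=0 G4=NOT G1=NOT 1=0 -> 10100
Step 5: G0=(1+0>=1)=1 G1=NOT G1=NOT 0=1 G2=G3=0 G3=NOT G4=NOT 0=1 G4=NOT G1=NOT 0=1 -> 11011
Step 6: G0=(1+1>=1)=1 G1=NOT G1=NOT 1=0 G2=G3=1 G3=NOT G4=NOT 1=0 G4=NOT G1=NOT 1=0 -> 10100
Step 7: G0=(1+0>=1)=1 G1=NOT G1=NOT 0=1 G2=G3=0 G3=NOT G4=NOT 0=1 G4=NOT G1=NOT 0=1 -> 11011

11011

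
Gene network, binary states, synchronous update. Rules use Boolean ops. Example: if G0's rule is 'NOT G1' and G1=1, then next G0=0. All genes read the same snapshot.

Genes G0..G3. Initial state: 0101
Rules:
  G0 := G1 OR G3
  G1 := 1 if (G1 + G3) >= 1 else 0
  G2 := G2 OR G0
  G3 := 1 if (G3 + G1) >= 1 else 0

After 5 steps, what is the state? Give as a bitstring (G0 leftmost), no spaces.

Step 1: G0=G1|G3=1|1=1 G1=(1+1>=1)=1 G2=G2|G0=0|0=0 G3=(1+1>=1)=1 -> 1101
Step 2: G0=G1|G3=1|1=1 G1=(1+1>=1)=1 G2=G2|G0=0|1=1 G3=(1+1>=1)=1 -> 1111
Step 3: G0=G1|G3=1|1=1 G1=(1+1>=1)=1 G2=G2|G0=1|1=1 G3=(1+1>=1)=1 -> 1111
Step 4: G0=G1|G3=1|1=1 G1=(1+1>=1)=1 G2=G2|G0=1|1=1 G3=(1+1>=1)=1 -> 1111
Step 5: G0=G1|G3=1|1=1 G1=(1+1>=1)=1 G2=G2|G0=1|1=1 G3=(1+1>=1)=1 -> 1111

1111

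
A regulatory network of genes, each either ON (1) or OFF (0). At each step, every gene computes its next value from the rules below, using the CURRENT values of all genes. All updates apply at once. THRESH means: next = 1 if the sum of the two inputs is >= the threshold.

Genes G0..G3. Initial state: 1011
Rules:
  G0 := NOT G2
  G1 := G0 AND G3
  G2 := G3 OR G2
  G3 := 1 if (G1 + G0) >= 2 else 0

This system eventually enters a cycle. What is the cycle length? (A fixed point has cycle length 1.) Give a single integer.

Step 0: 1011
Step 1: G0=NOT G2=NOT 1=0 G1=G0&G3=1&1=1 G2=G3|G2=1|1=1 G3=(0+1>=2)=0 -> 0110
Step 2: G0=NOT G2=NOT 1=0 G1=G0&G3=0&0=0 G2=G3|G2=0|1=1 G3=(1+0>=2)=0 -> 0010
Step 3: G0=NOT G2=NOT 1=0 G1=G0&G3=0&0=0 G2=G3|G2=0|1=1 G3=(0+0>=2)=0 -> 0010
State from step 3 equals state from step 2 -> cycle length 1

Answer: 1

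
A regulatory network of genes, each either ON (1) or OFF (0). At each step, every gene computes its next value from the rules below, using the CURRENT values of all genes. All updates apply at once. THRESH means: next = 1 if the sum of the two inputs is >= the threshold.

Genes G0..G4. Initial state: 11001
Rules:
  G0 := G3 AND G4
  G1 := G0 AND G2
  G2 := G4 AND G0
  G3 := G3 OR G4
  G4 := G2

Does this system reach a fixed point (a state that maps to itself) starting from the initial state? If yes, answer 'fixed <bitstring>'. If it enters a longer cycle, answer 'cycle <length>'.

Step 0: 11001
Step 1: G0=G3&G4=0&1=0 G1=G0&G2=1&0=0 G2=G4&G0=1&1=1 G3=G3|G4=0|1=1 G4=G2=0 -> 00110
Step 2: G0=G3&G4=1&0=0 G1=G0&G2=0&1=0 G2=G4&G0=0&0=0 G3=G3|G4=1|0=1 G4=G2=1 -> 00011
Step 3: G0=G3&G4=1&1=1 G1=G0&G2=0&0=0 G2=G4&G0=1&0=0 G3=G3|G4=1|1=1 G4=G2=0 -> 10010
Step 4: G0=G3&G4=1&0=0 G1=G0&G2=1&0=0 G2=G4&G0=0&1=0 G3=G3|G4=1|0=1 G4=G2=0 -> 00010
Step 5: G0=G3&G4=1&0=0 G1=G0&G2=0&0=0 G2=G4&G0=0&0=0 G3=G3|G4=1|0=1 G4=G2=0 -> 00010
Fixed point reached at step 4: 00010

Answer: fixed 00010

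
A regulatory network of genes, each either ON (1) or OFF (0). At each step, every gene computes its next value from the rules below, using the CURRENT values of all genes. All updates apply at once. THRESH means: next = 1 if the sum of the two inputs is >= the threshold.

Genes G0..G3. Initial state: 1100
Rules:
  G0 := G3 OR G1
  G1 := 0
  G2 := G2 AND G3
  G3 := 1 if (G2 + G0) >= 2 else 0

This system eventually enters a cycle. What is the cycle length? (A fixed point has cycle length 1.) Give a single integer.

Answer: 1

Derivation:
Step 0: 1100
Step 1: G0=G3|G1=0|1=1 G1=0(const) G2=G2&G3=0&0=0 G3=(0+1>=2)=0 -> 1000
Step 2: G0=G3|G1=0|0=0 G1=0(const) G2=G2&G3=0&0=0 G3=(0+1>=2)=0 -> 0000
Step 3: G0=G3|G1=0|0=0 G1=0(const) G2=G2&G3=0&0=0 G3=(0+0>=2)=0 -> 0000
State from step 3 equals state from step 2 -> cycle length 1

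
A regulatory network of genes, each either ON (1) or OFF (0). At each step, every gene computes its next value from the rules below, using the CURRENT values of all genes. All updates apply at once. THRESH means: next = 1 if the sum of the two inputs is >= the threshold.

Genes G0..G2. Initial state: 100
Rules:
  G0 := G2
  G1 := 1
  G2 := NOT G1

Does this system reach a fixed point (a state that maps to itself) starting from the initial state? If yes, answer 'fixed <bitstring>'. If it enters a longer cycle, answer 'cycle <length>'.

Answer: fixed 010

Derivation:
Step 0: 100
Step 1: G0=G2=0 G1=1(const) G2=NOT G1=NOT 0=1 -> 011
Step 2: G0=G2=1 G1=1(const) G2=NOT G1=NOT 1=0 -> 110
Step 3: G0=G2=0 G1=1(const) G2=NOT G1=NOT 1=0 -> 010
Step 4: G0=G2=0 G1=1(const) G2=NOT G1=NOT 1=0 -> 010
Fixed point reached at step 3: 010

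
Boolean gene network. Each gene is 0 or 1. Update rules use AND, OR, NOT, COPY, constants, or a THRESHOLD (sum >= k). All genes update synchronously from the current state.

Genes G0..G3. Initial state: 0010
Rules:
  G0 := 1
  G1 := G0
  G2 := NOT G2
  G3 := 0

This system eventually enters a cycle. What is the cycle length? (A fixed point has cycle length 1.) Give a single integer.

Step 0: 0010
Step 1: G0=1(const) G1=G0=0 G2=NOT G2=NOT 1=0 G3=0(const) -> 1000
Step 2: G0=1(const) G1=G0=1 G2=NOT G2=NOT 0=1 G3=0(const) -> 1110
Step 3: G0=1(const) G1=G0=1 G2=NOT G2=NOT 1=0 G3=0(const) -> 1100
Step 4: G0=1(const) G1=G0=1 G2=NOT G2=NOT 0=1 G3=0(const) -> 1110
State from step 4 equals state from step 2 -> cycle length 2

Answer: 2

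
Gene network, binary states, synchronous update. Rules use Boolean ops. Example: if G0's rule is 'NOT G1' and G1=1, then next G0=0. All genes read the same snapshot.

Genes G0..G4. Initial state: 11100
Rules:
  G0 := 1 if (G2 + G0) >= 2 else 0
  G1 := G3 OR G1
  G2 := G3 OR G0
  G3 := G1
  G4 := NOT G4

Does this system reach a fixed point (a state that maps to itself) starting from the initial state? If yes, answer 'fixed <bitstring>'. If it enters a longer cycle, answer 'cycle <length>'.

Answer: cycle 2

Derivation:
Step 0: 11100
Step 1: G0=(1+1>=2)=1 G1=G3|G1=0|1=1 G2=G3|G0=0|1=1 G3=G1=1 G4=NOT G4=NOT 0=1 -> 11111
Step 2: G0=(1+1>=2)=1 G1=G3|G1=1|1=1 G2=G3|G0=1|1=1 G3=G1=1 G4=NOT G4=NOT 1=0 -> 11110
Step 3: G0=(1+1>=2)=1 G1=G3|G1=1|1=1 G2=G3|G0=1|1=1 G3=G1=1 G4=NOT G4=NOT 0=1 -> 11111
Cycle of length 2 starting at step 1 -> no fixed point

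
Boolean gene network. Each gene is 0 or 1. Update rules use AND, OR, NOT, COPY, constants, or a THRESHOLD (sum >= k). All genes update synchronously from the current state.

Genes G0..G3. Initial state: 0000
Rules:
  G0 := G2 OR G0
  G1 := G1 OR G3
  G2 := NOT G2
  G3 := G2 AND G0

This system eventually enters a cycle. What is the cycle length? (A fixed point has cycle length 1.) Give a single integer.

Answer: 2

Derivation:
Step 0: 0000
Step 1: G0=G2|G0=0|0=0 G1=G1|G3=0|0=0 G2=NOT G2=NOT 0=1 G3=G2&G0=0&0=0 -> 0010
Step 2: G0=G2|G0=1|0=1 G1=G1|G3=0|0=0 G2=NOT G2=NOT 1=0 G3=G2&G0=1&0=0 -> 1000
Step 3: G0=G2|G0=0|1=1 G1=G1|G3=0|0=0 G2=NOT G2=NOT 0=1 G3=G2&G0=0&1=0 -> 1010
Step 4: G0=G2|G0=1|1=1 G1=G1|G3=0|0=0 G2=NOT G2=NOT 1=0 G3=G2&G0=1&1=1 -> 1001
Step 5: G0=G2|G0=0|1=1 G1=G1|G3=0|1=1 G2=NOT G2=NOT 0=1 G3=G2&G0=0&1=0 -> 1110
Step 6: G0=G2|G0=1|1=1 G1=G1|G3=1|0=1 G2=NOT G2=NOT 1=0 G3=G2&G0=1&1=1 -> 1101
Step 7: G0=G2|G0=0|1=1 G1=G1|G3=1|1=1 G2=NOT G2=NOT 0=1 G3=G2&G0=0&1=0 -> 1110
State from step 7 equals state from step 5 -> cycle length 2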